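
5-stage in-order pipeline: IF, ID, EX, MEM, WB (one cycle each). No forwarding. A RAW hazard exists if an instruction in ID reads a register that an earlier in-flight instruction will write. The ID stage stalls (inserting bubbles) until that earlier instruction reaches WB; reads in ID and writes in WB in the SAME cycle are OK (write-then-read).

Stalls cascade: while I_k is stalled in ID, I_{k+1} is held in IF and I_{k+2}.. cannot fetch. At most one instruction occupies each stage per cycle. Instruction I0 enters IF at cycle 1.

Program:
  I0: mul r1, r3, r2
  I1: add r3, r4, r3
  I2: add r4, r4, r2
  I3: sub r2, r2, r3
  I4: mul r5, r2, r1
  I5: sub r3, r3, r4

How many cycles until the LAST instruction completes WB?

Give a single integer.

Answer: 13

Derivation:
I0 mul r1 <- r3,r2: IF@1 ID@2 stall=0 (-) EX@3 MEM@4 WB@5
I1 add r3 <- r4,r3: IF@2 ID@3 stall=0 (-) EX@4 MEM@5 WB@6
I2 add r4 <- r4,r2: IF@3 ID@4 stall=0 (-) EX@5 MEM@6 WB@7
I3 sub r2 <- r2,r3: IF@4 ID@5 stall=1 (RAW on I1.r3 (WB@6)) EX@7 MEM@8 WB@9
I4 mul r5 <- r2,r1: IF@5 ID@7 stall=2 (RAW on I3.r2 (WB@9)) EX@10 MEM@11 WB@12
I5 sub r3 <- r3,r4: IF@7 ID@10 stall=0 (-) EX@11 MEM@12 WB@13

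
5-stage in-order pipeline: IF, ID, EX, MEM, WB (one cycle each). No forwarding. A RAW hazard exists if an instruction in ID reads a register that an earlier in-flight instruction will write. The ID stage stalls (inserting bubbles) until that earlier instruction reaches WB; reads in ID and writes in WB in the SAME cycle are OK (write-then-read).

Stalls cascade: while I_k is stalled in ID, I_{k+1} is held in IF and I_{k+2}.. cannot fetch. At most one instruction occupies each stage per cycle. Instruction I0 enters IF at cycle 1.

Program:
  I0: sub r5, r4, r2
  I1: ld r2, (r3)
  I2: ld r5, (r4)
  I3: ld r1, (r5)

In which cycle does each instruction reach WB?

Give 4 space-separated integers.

Answer: 5 6 7 10

Derivation:
I0 sub r5 <- r4,r2: IF@1 ID@2 stall=0 (-) EX@3 MEM@4 WB@5
I1 ld r2 <- r3: IF@2 ID@3 stall=0 (-) EX@4 MEM@5 WB@6
I2 ld r5 <- r4: IF@3 ID@4 stall=0 (-) EX@5 MEM@6 WB@7
I3 ld r1 <- r5: IF@4 ID@5 stall=2 (RAW on I2.r5 (WB@7)) EX@8 MEM@9 WB@10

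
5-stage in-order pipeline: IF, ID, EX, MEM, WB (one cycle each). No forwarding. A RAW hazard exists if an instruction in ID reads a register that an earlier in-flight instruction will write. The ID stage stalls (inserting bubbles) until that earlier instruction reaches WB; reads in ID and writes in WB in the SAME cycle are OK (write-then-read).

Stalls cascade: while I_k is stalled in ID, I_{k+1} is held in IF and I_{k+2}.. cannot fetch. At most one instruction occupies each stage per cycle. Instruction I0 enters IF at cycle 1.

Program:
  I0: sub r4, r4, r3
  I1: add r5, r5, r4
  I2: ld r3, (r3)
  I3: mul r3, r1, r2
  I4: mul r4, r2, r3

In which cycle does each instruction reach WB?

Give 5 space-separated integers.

I0 sub r4 <- r4,r3: IF@1 ID@2 stall=0 (-) EX@3 MEM@4 WB@5
I1 add r5 <- r5,r4: IF@2 ID@3 stall=2 (RAW on I0.r4 (WB@5)) EX@6 MEM@7 WB@8
I2 ld r3 <- r3: IF@3 ID@6 stall=0 (-) EX@7 MEM@8 WB@9
I3 mul r3 <- r1,r2: IF@6 ID@7 stall=0 (-) EX@8 MEM@9 WB@10
I4 mul r4 <- r2,r3: IF@7 ID@8 stall=2 (RAW on I3.r3 (WB@10)) EX@11 MEM@12 WB@13

Answer: 5 8 9 10 13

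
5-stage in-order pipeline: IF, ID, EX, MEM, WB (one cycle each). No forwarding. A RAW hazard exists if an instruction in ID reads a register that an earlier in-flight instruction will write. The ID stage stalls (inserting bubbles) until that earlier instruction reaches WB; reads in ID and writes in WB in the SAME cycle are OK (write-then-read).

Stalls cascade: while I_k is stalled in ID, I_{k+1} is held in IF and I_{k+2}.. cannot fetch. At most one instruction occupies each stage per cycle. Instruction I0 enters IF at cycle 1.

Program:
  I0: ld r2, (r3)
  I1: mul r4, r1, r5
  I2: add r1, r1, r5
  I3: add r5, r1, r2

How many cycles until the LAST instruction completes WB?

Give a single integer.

I0 ld r2 <- r3: IF@1 ID@2 stall=0 (-) EX@3 MEM@4 WB@5
I1 mul r4 <- r1,r5: IF@2 ID@3 stall=0 (-) EX@4 MEM@5 WB@6
I2 add r1 <- r1,r5: IF@3 ID@4 stall=0 (-) EX@5 MEM@6 WB@7
I3 add r5 <- r1,r2: IF@4 ID@5 stall=2 (RAW on I2.r1 (WB@7)) EX@8 MEM@9 WB@10

Answer: 10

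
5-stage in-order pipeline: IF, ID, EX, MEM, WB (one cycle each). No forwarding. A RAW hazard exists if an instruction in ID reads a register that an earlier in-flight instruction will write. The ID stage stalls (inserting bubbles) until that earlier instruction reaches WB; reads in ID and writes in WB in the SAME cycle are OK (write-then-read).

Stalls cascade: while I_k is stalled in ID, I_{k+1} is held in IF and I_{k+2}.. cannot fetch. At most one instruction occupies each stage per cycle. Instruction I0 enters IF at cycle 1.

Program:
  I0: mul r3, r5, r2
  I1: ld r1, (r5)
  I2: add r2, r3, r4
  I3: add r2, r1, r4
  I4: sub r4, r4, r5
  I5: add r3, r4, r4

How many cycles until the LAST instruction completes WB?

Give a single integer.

Answer: 13

Derivation:
I0 mul r3 <- r5,r2: IF@1 ID@2 stall=0 (-) EX@3 MEM@4 WB@5
I1 ld r1 <- r5: IF@2 ID@3 stall=0 (-) EX@4 MEM@5 WB@6
I2 add r2 <- r3,r4: IF@3 ID@4 stall=1 (RAW on I0.r3 (WB@5)) EX@6 MEM@7 WB@8
I3 add r2 <- r1,r4: IF@4 ID@6 stall=0 (-) EX@7 MEM@8 WB@9
I4 sub r4 <- r4,r5: IF@6 ID@7 stall=0 (-) EX@8 MEM@9 WB@10
I5 add r3 <- r4,r4: IF@7 ID@8 stall=2 (RAW on I4.r4 (WB@10)) EX@11 MEM@12 WB@13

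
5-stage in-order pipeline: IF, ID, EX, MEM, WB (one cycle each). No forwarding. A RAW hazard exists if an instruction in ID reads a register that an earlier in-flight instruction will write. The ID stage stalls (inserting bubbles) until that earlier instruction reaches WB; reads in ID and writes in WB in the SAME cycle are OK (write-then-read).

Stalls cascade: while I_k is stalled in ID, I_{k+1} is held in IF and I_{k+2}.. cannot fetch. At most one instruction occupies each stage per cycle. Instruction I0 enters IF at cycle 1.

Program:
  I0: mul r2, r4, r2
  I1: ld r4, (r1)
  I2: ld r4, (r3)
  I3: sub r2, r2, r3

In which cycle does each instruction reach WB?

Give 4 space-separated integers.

I0 mul r2 <- r4,r2: IF@1 ID@2 stall=0 (-) EX@3 MEM@4 WB@5
I1 ld r4 <- r1: IF@2 ID@3 stall=0 (-) EX@4 MEM@5 WB@6
I2 ld r4 <- r3: IF@3 ID@4 stall=0 (-) EX@5 MEM@6 WB@7
I3 sub r2 <- r2,r3: IF@4 ID@5 stall=0 (-) EX@6 MEM@7 WB@8

Answer: 5 6 7 8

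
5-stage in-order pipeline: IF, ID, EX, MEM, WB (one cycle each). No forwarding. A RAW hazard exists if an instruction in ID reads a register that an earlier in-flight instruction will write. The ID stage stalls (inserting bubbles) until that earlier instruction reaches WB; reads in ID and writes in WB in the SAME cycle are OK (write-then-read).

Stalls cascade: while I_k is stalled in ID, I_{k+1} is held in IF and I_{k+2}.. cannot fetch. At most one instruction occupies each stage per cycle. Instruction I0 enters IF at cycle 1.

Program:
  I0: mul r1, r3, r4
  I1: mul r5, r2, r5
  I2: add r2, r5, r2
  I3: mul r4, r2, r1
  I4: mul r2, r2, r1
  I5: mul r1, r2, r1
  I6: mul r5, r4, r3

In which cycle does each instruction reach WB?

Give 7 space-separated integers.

Answer: 5 6 9 12 13 16 17

Derivation:
I0 mul r1 <- r3,r4: IF@1 ID@2 stall=0 (-) EX@3 MEM@4 WB@5
I1 mul r5 <- r2,r5: IF@2 ID@3 stall=0 (-) EX@4 MEM@5 WB@6
I2 add r2 <- r5,r2: IF@3 ID@4 stall=2 (RAW on I1.r5 (WB@6)) EX@7 MEM@8 WB@9
I3 mul r4 <- r2,r1: IF@4 ID@7 stall=2 (RAW on I2.r2 (WB@9)) EX@10 MEM@11 WB@12
I4 mul r2 <- r2,r1: IF@7 ID@10 stall=0 (-) EX@11 MEM@12 WB@13
I5 mul r1 <- r2,r1: IF@10 ID@11 stall=2 (RAW on I4.r2 (WB@13)) EX@14 MEM@15 WB@16
I6 mul r5 <- r4,r3: IF@11 ID@14 stall=0 (-) EX@15 MEM@16 WB@17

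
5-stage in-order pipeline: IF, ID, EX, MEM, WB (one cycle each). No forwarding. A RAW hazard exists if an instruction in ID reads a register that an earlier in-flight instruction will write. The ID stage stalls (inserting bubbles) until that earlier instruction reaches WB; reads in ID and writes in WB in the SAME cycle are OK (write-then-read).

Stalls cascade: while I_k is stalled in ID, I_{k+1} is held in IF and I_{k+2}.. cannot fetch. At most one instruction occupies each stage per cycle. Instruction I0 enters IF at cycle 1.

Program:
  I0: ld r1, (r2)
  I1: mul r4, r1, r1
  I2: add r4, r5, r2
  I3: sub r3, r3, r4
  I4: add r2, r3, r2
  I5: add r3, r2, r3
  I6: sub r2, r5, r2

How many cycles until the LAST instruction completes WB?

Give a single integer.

Answer: 19

Derivation:
I0 ld r1 <- r2: IF@1 ID@2 stall=0 (-) EX@3 MEM@4 WB@5
I1 mul r4 <- r1,r1: IF@2 ID@3 stall=2 (RAW on I0.r1 (WB@5)) EX@6 MEM@7 WB@8
I2 add r4 <- r5,r2: IF@3 ID@6 stall=0 (-) EX@7 MEM@8 WB@9
I3 sub r3 <- r3,r4: IF@6 ID@7 stall=2 (RAW on I2.r4 (WB@9)) EX@10 MEM@11 WB@12
I4 add r2 <- r3,r2: IF@7 ID@10 stall=2 (RAW on I3.r3 (WB@12)) EX@13 MEM@14 WB@15
I5 add r3 <- r2,r3: IF@10 ID@13 stall=2 (RAW on I4.r2 (WB@15)) EX@16 MEM@17 WB@18
I6 sub r2 <- r5,r2: IF@13 ID@16 stall=0 (-) EX@17 MEM@18 WB@19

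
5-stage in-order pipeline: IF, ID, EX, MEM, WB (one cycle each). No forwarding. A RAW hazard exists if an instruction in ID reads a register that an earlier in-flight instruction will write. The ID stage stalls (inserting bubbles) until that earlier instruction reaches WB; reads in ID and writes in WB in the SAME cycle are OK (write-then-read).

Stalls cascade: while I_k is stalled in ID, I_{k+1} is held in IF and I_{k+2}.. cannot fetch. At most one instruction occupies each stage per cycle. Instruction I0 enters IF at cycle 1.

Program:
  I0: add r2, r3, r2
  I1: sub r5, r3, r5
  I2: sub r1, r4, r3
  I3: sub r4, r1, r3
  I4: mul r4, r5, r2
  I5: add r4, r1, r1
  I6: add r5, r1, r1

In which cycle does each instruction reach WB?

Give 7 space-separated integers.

I0 add r2 <- r3,r2: IF@1 ID@2 stall=0 (-) EX@3 MEM@4 WB@5
I1 sub r5 <- r3,r5: IF@2 ID@3 stall=0 (-) EX@4 MEM@5 WB@6
I2 sub r1 <- r4,r3: IF@3 ID@4 stall=0 (-) EX@5 MEM@6 WB@7
I3 sub r4 <- r1,r3: IF@4 ID@5 stall=2 (RAW on I2.r1 (WB@7)) EX@8 MEM@9 WB@10
I4 mul r4 <- r5,r2: IF@5 ID@8 stall=0 (-) EX@9 MEM@10 WB@11
I5 add r4 <- r1,r1: IF@8 ID@9 stall=0 (-) EX@10 MEM@11 WB@12
I6 add r5 <- r1,r1: IF@9 ID@10 stall=0 (-) EX@11 MEM@12 WB@13

Answer: 5 6 7 10 11 12 13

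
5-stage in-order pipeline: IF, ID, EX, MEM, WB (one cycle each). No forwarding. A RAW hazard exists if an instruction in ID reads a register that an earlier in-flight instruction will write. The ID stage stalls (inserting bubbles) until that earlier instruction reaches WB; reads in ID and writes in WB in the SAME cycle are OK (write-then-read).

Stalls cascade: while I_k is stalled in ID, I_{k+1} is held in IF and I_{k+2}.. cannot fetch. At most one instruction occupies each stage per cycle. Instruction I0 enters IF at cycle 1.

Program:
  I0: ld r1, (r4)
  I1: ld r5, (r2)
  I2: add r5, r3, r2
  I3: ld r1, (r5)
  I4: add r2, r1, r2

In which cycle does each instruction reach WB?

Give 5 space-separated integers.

Answer: 5 6 7 10 13

Derivation:
I0 ld r1 <- r4: IF@1 ID@2 stall=0 (-) EX@3 MEM@4 WB@5
I1 ld r5 <- r2: IF@2 ID@3 stall=0 (-) EX@4 MEM@5 WB@6
I2 add r5 <- r3,r2: IF@3 ID@4 stall=0 (-) EX@5 MEM@6 WB@7
I3 ld r1 <- r5: IF@4 ID@5 stall=2 (RAW on I2.r5 (WB@7)) EX@8 MEM@9 WB@10
I4 add r2 <- r1,r2: IF@5 ID@8 stall=2 (RAW on I3.r1 (WB@10)) EX@11 MEM@12 WB@13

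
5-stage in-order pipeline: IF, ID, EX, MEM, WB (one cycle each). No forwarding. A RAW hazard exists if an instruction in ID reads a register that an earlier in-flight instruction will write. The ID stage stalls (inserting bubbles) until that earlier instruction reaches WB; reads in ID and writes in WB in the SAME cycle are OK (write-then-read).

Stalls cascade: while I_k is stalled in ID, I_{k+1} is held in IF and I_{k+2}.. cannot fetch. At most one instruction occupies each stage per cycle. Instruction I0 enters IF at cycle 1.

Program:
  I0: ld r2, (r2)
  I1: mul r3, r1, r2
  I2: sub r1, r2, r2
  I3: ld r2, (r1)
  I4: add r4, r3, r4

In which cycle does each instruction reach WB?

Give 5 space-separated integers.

Answer: 5 8 9 12 13

Derivation:
I0 ld r2 <- r2: IF@1 ID@2 stall=0 (-) EX@3 MEM@4 WB@5
I1 mul r3 <- r1,r2: IF@2 ID@3 stall=2 (RAW on I0.r2 (WB@5)) EX@6 MEM@7 WB@8
I2 sub r1 <- r2,r2: IF@3 ID@6 stall=0 (-) EX@7 MEM@8 WB@9
I3 ld r2 <- r1: IF@6 ID@7 stall=2 (RAW on I2.r1 (WB@9)) EX@10 MEM@11 WB@12
I4 add r4 <- r3,r4: IF@7 ID@10 stall=0 (-) EX@11 MEM@12 WB@13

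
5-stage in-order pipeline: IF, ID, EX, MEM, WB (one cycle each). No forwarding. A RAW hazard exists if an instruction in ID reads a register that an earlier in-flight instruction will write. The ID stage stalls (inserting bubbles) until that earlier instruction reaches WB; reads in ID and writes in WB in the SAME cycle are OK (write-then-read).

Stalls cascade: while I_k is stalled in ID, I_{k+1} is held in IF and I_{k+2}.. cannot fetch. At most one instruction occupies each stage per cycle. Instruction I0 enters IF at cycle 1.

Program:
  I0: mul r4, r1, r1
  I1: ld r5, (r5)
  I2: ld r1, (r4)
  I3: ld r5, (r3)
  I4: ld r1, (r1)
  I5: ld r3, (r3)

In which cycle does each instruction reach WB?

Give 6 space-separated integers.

Answer: 5 6 8 9 11 12

Derivation:
I0 mul r4 <- r1,r1: IF@1 ID@2 stall=0 (-) EX@3 MEM@4 WB@5
I1 ld r5 <- r5: IF@2 ID@3 stall=0 (-) EX@4 MEM@5 WB@6
I2 ld r1 <- r4: IF@3 ID@4 stall=1 (RAW on I0.r4 (WB@5)) EX@6 MEM@7 WB@8
I3 ld r5 <- r3: IF@4 ID@6 stall=0 (-) EX@7 MEM@8 WB@9
I4 ld r1 <- r1: IF@6 ID@7 stall=1 (RAW on I2.r1 (WB@8)) EX@9 MEM@10 WB@11
I5 ld r3 <- r3: IF@7 ID@9 stall=0 (-) EX@10 MEM@11 WB@12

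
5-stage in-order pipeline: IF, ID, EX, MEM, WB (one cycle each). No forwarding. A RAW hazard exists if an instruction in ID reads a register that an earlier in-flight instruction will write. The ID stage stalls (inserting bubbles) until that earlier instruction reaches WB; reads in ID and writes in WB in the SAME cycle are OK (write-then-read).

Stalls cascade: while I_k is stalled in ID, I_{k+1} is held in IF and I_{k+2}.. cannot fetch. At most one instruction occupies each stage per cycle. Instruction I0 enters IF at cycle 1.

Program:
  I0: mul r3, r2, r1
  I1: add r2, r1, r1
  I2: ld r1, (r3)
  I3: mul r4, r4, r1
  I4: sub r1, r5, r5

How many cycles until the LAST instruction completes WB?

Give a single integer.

Answer: 12

Derivation:
I0 mul r3 <- r2,r1: IF@1 ID@2 stall=0 (-) EX@3 MEM@4 WB@5
I1 add r2 <- r1,r1: IF@2 ID@3 stall=0 (-) EX@4 MEM@5 WB@6
I2 ld r1 <- r3: IF@3 ID@4 stall=1 (RAW on I0.r3 (WB@5)) EX@6 MEM@7 WB@8
I3 mul r4 <- r4,r1: IF@4 ID@6 stall=2 (RAW on I2.r1 (WB@8)) EX@9 MEM@10 WB@11
I4 sub r1 <- r5,r5: IF@6 ID@9 stall=0 (-) EX@10 MEM@11 WB@12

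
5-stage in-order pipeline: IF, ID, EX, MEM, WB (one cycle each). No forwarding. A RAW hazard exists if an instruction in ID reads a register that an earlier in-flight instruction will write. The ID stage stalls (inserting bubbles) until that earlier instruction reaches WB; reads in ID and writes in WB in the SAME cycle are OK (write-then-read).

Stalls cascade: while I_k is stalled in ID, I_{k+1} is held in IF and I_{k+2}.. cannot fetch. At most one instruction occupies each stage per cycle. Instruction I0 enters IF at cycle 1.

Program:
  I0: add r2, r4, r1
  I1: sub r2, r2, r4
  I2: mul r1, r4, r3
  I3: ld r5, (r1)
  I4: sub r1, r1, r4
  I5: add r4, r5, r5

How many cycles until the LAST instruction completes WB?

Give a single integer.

I0 add r2 <- r4,r1: IF@1 ID@2 stall=0 (-) EX@3 MEM@4 WB@5
I1 sub r2 <- r2,r4: IF@2 ID@3 stall=2 (RAW on I0.r2 (WB@5)) EX@6 MEM@7 WB@8
I2 mul r1 <- r4,r3: IF@3 ID@6 stall=0 (-) EX@7 MEM@8 WB@9
I3 ld r5 <- r1: IF@6 ID@7 stall=2 (RAW on I2.r1 (WB@9)) EX@10 MEM@11 WB@12
I4 sub r1 <- r1,r4: IF@7 ID@10 stall=0 (-) EX@11 MEM@12 WB@13
I5 add r4 <- r5,r5: IF@10 ID@11 stall=1 (RAW on I3.r5 (WB@12)) EX@13 MEM@14 WB@15

Answer: 15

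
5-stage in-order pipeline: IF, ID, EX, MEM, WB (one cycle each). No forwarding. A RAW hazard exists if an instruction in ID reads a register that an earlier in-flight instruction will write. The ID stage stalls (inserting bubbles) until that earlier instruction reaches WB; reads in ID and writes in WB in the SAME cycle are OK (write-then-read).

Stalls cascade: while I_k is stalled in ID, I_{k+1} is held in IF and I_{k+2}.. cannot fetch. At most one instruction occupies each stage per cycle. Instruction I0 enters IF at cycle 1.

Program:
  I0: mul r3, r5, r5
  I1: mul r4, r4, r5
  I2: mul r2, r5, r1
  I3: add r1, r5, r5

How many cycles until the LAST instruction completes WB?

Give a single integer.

I0 mul r3 <- r5,r5: IF@1 ID@2 stall=0 (-) EX@3 MEM@4 WB@5
I1 mul r4 <- r4,r5: IF@2 ID@3 stall=0 (-) EX@4 MEM@5 WB@6
I2 mul r2 <- r5,r1: IF@3 ID@4 stall=0 (-) EX@5 MEM@6 WB@7
I3 add r1 <- r5,r5: IF@4 ID@5 stall=0 (-) EX@6 MEM@7 WB@8

Answer: 8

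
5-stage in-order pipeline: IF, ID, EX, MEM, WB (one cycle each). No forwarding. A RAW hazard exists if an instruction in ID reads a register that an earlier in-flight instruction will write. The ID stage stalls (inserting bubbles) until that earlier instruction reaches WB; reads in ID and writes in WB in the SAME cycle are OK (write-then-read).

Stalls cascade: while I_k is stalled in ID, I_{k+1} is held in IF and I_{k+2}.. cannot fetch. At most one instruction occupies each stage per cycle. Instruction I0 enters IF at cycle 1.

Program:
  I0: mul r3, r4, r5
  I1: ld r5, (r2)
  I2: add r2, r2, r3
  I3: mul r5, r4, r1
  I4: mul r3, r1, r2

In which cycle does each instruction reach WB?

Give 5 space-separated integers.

I0 mul r3 <- r4,r5: IF@1 ID@2 stall=0 (-) EX@3 MEM@4 WB@5
I1 ld r5 <- r2: IF@2 ID@3 stall=0 (-) EX@4 MEM@5 WB@6
I2 add r2 <- r2,r3: IF@3 ID@4 stall=1 (RAW on I0.r3 (WB@5)) EX@6 MEM@7 WB@8
I3 mul r5 <- r4,r1: IF@4 ID@6 stall=0 (-) EX@7 MEM@8 WB@9
I4 mul r3 <- r1,r2: IF@6 ID@7 stall=1 (RAW on I2.r2 (WB@8)) EX@9 MEM@10 WB@11

Answer: 5 6 8 9 11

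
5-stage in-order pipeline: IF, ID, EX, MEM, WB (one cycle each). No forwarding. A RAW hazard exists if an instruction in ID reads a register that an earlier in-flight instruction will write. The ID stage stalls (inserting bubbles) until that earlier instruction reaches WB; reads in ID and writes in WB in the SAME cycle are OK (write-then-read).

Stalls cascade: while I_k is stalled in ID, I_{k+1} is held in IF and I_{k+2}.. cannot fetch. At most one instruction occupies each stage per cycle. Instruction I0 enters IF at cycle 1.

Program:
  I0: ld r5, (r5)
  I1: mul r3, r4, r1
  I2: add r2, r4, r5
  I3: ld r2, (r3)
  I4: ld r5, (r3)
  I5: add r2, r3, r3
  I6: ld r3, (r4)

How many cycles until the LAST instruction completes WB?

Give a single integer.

I0 ld r5 <- r5: IF@1 ID@2 stall=0 (-) EX@3 MEM@4 WB@5
I1 mul r3 <- r4,r1: IF@2 ID@3 stall=0 (-) EX@4 MEM@5 WB@6
I2 add r2 <- r4,r5: IF@3 ID@4 stall=1 (RAW on I0.r5 (WB@5)) EX@6 MEM@7 WB@8
I3 ld r2 <- r3: IF@4 ID@6 stall=0 (-) EX@7 MEM@8 WB@9
I4 ld r5 <- r3: IF@6 ID@7 stall=0 (-) EX@8 MEM@9 WB@10
I5 add r2 <- r3,r3: IF@7 ID@8 stall=0 (-) EX@9 MEM@10 WB@11
I6 ld r3 <- r4: IF@8 ID@9 stall=0 (-) EX@10 MEM@11 WB@12

Answer: 12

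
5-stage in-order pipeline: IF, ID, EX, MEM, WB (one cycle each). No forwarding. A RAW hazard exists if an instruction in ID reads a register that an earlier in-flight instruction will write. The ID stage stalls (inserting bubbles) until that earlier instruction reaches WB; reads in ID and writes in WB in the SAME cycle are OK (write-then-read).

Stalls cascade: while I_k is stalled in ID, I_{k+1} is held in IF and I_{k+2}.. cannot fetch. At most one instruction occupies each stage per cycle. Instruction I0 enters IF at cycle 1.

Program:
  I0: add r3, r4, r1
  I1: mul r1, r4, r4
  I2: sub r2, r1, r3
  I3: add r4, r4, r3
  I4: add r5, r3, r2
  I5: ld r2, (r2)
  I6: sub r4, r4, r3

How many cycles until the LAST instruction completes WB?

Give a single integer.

I0 add r3 <- r4,r1: IF@1 ID@2 stall=0 (-) EX@3 MEM@4 WB@5
I1 mul r1 <- r4,r4: IF@2 ID@3 stall=0 (-) EX@4 MEM@5 WB@6
I2 sub r2 <- r1,r3: IF@3 ID@4 stall=2 (RAW on I1.r1 (WB@6)) EX@7 MEM@8 WB@9
I3 add r4 <- r4,r3: IF@4 ID@7 stall=0 (-) EX@8 MEM@9 WB@10
I4 add r5 <- r3,r2: IF@7 ID@8 stall=1 (RAW on I2.r2 (WB@9)) EX@10 MEM@11 WB@12
I5 ld r2 <- r2: IF@8 ID@10 stall=0 (-) EX@11 MEM@12 WB@13
I6 sub r4 <- r4,r3: IF@10 ID@11 stall=0 (-) EX@12 MEM@13 WB@14

Answer: 14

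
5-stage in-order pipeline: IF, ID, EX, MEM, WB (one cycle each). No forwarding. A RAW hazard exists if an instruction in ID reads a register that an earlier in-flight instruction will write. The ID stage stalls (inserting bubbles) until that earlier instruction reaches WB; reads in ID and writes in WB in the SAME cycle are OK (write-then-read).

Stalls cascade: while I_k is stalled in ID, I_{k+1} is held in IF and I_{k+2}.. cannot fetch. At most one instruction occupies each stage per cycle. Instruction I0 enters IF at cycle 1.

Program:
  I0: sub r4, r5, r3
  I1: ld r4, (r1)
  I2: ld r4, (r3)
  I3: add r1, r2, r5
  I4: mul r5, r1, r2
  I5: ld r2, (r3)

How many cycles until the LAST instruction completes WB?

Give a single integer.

Answer: 12

Derivation:
I0 sub r4 <- r5,r3: IF@1 ID@2 stall=0 (-) EX@3 MEM@4 WB@5
I1 ld r4 <- r1: IF@2 ID@3 stall=0 (-) EX@4 MEM@5 WB@6
I2 ld r4 <- r3: IF@3 ID@4 stall=0 (-) EX@5 MEM@6 WB@7
I3 add r1 <- r2,r5: IF@4 ID@5 stall=0 (-) EX@6 MEM@7 WB@8
I4 mul r5 <- r1,r2: IF@5 ID@6 stall=2 (RAW on I3.r1 (WB@8)) EX@9 MEM@10 WB@11
I5 ld r2 <- r3: IF@6 ID@9 stall=0 (-) EX@10 MEM@11 WB@12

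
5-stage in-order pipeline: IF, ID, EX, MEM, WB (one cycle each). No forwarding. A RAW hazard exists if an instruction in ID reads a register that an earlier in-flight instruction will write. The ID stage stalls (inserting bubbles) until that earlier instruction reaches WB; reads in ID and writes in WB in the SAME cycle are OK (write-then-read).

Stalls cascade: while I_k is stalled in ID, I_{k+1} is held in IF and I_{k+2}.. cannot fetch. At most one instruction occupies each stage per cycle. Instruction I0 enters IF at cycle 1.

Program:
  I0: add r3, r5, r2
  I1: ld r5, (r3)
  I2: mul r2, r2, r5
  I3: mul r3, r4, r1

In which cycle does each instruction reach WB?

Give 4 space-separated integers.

Answer: 5 8 11 12

Derivation:
I0 add r3 <- r5,r2: IF@1 ID@2 stall=0 (-) EX@3 MEM@4 WB@5
I1 ld r5 <- r3: IF@2 ID@3 stall=2 (RAW on I0.r3 (WB@5)) EX@6 MEM@7 WB@8
I2 mul r2 <- r2,r5: IF@3 ID@6 stall=2 (RAW on I1.r5 (WB@8)) EX@9 MEM@10 WB@11
I3 mul r3 <- r4,r1: IF@6 ID@9 stall=0 (-) EX@10 MEM@11 WB@12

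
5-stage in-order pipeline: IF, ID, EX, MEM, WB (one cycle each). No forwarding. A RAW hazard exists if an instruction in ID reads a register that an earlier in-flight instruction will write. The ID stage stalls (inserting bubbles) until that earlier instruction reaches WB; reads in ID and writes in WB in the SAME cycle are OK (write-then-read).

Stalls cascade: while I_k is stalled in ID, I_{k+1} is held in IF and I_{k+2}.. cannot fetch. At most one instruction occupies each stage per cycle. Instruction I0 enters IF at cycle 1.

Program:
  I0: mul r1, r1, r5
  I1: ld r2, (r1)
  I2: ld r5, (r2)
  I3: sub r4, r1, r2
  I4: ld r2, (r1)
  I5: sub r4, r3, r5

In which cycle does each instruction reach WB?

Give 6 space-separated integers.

Answer: 5 8 11 12 13 14

Derivation:
I0 mul r1 <- r1,r5: IF@1 ID@2 stall=0 (-) EX@3 MEM@4 WB@5
I1 ld r2 <- r1: IF@2 ID@3 stall=2 (RAW on I0.r1 (WB@5)) EX@6 MEM@7 WB@8
I2 ld r5 <- r2: IF@3 ID@6 stall=2 (RAW on I1.r2 (WB@8)) EX@9 MEM@10 WB@11
I3 sub r4 <- r1,r2: IF@6 ID@9 stall=0 (-) EX@10 MEM@11 WB@12
I4 ld r2 <- r1: IF@9 ID@10 stall=0 (-) EX@11 MEM@12 WB@13
I5 sub r4 <- r3,r5: IF@10 ID@11 stall=0 (-) EX@12 MEM@13 WB@14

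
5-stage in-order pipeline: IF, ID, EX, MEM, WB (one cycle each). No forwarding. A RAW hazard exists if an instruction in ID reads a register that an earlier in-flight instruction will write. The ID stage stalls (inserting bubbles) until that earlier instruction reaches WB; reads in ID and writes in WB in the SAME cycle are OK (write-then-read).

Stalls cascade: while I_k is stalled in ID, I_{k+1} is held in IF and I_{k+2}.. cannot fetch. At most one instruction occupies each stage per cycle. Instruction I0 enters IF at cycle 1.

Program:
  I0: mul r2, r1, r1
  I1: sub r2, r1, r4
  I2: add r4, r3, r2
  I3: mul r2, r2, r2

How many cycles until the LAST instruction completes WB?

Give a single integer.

I0 mul r2 <- r1,r1: IF@1 ID@2 stall=0 (-) EX@3 MEM@4 WB@5
I1 sub r2 <- r1,r4: IF@2 ID@3 stall=0 (-) EX@4 MEM@5 WB@6
I2 add r4 <- r3,r2: IF@3 ID@4 stall=2 (RAW on I1.r2 (WB@6)) EX@7 MEM@8 WB@9
I3 mul r2 <- r2,r2: IF@4 ID@7 stall=0 (-) EX@8 MEM@9 WB@10

Answer: 10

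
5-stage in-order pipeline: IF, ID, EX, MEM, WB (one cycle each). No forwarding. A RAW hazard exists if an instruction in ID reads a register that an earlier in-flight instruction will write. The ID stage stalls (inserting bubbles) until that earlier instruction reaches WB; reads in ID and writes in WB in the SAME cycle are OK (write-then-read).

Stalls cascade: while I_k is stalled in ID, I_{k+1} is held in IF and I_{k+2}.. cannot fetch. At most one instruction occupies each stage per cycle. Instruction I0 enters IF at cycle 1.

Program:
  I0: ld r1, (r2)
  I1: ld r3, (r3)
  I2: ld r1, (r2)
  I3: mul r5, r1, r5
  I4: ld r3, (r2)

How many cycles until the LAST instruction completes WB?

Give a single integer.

I0 ld r1 <- r2: IF@1 ID@2 stall=0 (-) EX@3 MEM@4 WB@5
I1 ld r3 <- r3: IF@2 ID@3 stall=0 (-) EX@4 MEM@5 WB@6
I2 ld r1 <- r2: IF@3 ID@4 stall=0 (-) EX@5 MEM@6 WB@7
I3 mul r5 <- r1,r5: IF@4 ID@5 stall=2 (RAW on I2.r1 (WB@7)) EX@8 MEM@9 WB@10
I4 ld r3 <- r2: IF@5 ID@8 stall=0 (-) EX@9 MEM@10 WB@11

Answer: 11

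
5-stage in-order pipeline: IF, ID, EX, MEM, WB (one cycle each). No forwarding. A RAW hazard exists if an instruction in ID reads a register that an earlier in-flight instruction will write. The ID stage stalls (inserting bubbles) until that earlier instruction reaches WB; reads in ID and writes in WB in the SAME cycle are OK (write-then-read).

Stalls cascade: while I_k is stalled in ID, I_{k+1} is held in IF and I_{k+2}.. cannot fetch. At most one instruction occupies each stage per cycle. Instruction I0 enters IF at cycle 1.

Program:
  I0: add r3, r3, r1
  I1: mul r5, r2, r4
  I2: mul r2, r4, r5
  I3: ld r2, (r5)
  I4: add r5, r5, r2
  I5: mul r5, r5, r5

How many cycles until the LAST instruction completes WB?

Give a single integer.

Answer: 16

Derivation:
I0 add r3 <- r3,r1: IF@1 ID@2 stall=0 (-) EX@3 MEM@4 WB@5
I1 mul r5 <- r2,r4: IF@2 ID@3 stall=0 (-) EX@4 MEM@5 WB@6
I2 mul r2 <- r4,r5: IF@3 ID@4 stall=2 (RAW on I1.r5 (WB@6)) EX@7 MEM@8 WB@9
I3 ld r2 <- r5: IF@4 ID@7 stall=0 (-) EX@8 MEM@9 WB@10
I4 add r5 <- r5,r2: IF@7 ID@8 stall=2 (RAW on I3.r2 (WB@10)) EX@11 MEM@12 WB@13
I5 mul r5 <- r5,r5: IF@8 ID@11 stall=2 (RAW on I4.r5 (WB@13)) EX@14 MEM@15 WB@16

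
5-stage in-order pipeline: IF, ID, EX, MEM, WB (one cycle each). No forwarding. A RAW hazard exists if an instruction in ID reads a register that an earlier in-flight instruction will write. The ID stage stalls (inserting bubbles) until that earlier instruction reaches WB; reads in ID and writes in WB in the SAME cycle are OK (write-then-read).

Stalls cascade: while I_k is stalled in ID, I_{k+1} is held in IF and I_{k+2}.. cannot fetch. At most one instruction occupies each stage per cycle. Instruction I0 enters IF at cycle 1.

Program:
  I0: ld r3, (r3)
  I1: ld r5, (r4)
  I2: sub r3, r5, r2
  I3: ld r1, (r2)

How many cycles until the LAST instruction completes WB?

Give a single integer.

Answer: 10

Derivation:
I0 ld r3 <- r3: IF@1 ID@2 stall=0 (-) EX@3 MEM@4 WB@5
I1 ld r5 <- r4: IF@2 ID@3 stall=0 (-) EX@4 MEM@5 WB@6
I2 sub r3 <- r5,r2: IF@3 ID@4 stall=2 (RAW on I1.r5 (WB@6)) EX@7 MEM@8 WB@9
I3 ld r1 <- r2: IF@4 ID@7 stall=0 (-) EX@8 MEM@9 WB@10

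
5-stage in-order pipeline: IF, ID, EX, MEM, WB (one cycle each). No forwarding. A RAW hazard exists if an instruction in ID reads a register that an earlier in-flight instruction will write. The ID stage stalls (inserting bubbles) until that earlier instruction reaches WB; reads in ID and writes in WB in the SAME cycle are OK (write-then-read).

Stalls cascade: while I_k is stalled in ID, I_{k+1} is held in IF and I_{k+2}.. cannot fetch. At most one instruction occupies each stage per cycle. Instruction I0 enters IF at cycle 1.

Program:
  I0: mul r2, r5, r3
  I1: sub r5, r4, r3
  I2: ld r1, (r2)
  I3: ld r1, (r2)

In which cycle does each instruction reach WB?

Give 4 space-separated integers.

I0 mul r2 <- r5,r3: IF@1 ID@2 stall=0 (-) EX@3 MEM@4 WB@5
I1 sub r5 <- r4,r3: IF@2 ID@3 stall=0 (-) EX@4 MEM@5 WB@6
I2 ld r1 <- r2: IF@3 ID@4 stall=1 (RAW on I0.r2 (WB@5)) EX@6 MEM@7 WB@8
I3 ld r1 <- r2: IF@4 ID@6 stall=0 (-) EX@7 MEM@8 WB@9

Answer: 5 6 8 9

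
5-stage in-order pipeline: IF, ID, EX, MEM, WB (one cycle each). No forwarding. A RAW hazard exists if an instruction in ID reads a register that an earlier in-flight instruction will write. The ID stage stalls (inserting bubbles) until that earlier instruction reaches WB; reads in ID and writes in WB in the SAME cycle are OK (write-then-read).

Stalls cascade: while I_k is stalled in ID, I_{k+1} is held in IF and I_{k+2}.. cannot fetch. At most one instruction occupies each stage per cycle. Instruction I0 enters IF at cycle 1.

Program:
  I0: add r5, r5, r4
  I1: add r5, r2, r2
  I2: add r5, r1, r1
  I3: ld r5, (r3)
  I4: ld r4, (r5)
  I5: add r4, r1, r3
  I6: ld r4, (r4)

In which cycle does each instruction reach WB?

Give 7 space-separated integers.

I0 add r5 <- r5,r4: IF@1 ID@2 stall=0 (-) EX@3 MEM@4 WB@5
I1 add r5 <- r2,r2: IF@2 ID@3 stall=0 (-) EX@4 MEM@5 WB@6
I2 add r5 <- r1,r1: IF@3 ID@4 stall=0 (-) EX@5 MEM@6 WB@7
I3 ld r5 <- r3: IF@4 ID@5 stall=0 (-) EX@6 MEM@7 WB@8
I4 ld r4 <- r5: IF@5 ID@6 stall=2 (RAW on I3.r5 (WB@8)) EX@9 MEM@10 WB@11
I5 add r4 <- r1,r3: IF@6 ID@9 stall=0 (-) EX@10 MEM@11 WB@12
I6 ld r4 <- r4: IF@9 ID@10 stall=2 (RAW on I5.r4 (WB@12)) EX@13 MEM@14 WB@15

Answer: 5 6 7 8 11 12 15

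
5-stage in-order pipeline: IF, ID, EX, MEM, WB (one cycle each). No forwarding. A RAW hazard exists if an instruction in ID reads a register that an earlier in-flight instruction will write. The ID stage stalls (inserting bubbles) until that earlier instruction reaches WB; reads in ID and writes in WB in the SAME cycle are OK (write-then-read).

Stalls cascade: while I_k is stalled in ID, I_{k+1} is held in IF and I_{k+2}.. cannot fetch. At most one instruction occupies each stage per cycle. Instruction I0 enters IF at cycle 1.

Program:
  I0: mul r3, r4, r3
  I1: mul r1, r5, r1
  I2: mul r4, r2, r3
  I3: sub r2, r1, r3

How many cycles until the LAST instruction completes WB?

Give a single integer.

I0 mul r3 <- r4,r3: IF@1 ID@2 stall=0 (-) EX@3 MEM@4 WB@5
I1 mul r1 <- r5,r1: IF@2 ID@3 stall=0 (-) EX@4 MEM@5 WB@6
I2 mul r4 <- r2,r3: IF@3 ID@4 stall=1 (RAW on I0.r3 (WB@5)) EX@6 MEM@7 WB@8
I3 sub r2 <- r1,r3: IF@4 ID@6 stall=0 (-) EX@7 MEM@8 WB@9

Answer: 9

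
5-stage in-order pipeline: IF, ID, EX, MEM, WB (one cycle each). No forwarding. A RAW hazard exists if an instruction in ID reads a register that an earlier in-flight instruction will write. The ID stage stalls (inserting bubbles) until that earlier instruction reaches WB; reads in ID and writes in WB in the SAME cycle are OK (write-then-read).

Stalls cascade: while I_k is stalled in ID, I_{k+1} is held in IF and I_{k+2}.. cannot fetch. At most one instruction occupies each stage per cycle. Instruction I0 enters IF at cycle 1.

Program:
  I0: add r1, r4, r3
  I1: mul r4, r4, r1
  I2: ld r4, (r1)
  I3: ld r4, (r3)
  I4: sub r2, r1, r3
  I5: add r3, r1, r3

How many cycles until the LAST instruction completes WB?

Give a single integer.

Answer: 12

Derivation:
I0 add r1 <- r4,r3: IF@1 ID@2 stall=0 (-) EX@3 MEM@4 WB@5
I1 mul r4 <- r4,r1: IF@2 ID@3 stall=2 (RAW on I0.r1 (WB@5)) EX@6 MEM@7 WB@8
I2 ld r4 <- r1: IF@3 ID@6 stall=0 (-) EX@7 MEM@8 WB@9
I3 ld r4 <- r3: IF@6 ID@7 stall=0 (-) EX@8 MEM@9 WB@10
I4 sub r2 <- r1,r3: IF@7 ID@8 stall=0 (-) EX@9 MEM@10 WB@11
I5 add r3 <- r1,r3: IF@8 ID@9 stall=0 (-) EX@10 MEM@11 WB@12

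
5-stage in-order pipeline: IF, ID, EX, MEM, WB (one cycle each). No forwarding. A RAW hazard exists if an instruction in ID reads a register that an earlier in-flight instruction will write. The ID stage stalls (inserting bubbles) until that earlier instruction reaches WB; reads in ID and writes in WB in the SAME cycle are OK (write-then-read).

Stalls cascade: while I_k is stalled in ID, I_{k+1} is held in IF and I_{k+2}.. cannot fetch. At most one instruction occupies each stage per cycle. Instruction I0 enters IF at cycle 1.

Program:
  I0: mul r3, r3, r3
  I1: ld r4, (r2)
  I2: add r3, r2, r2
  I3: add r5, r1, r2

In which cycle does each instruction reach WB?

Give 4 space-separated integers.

I0 mul r3 <- r3,r3: IF@1 ID@2 stall=0 (-) EX@3 MEM@4 WB@5
I1 ld r4 <- r2: IF@2 ID@3 stall=0 (-) EX@4 MEM@5 WB@6
I2 add r3 <- r2,r2: IF@3 ID@4 stall=0 (-) EX@5 MEM@6 WB@7
I3 add r5 <- r1,r2: IF@4 ID@5 stall=0 (-) EX@6 MEM@7 WB@8

Answer: 5 6 7 8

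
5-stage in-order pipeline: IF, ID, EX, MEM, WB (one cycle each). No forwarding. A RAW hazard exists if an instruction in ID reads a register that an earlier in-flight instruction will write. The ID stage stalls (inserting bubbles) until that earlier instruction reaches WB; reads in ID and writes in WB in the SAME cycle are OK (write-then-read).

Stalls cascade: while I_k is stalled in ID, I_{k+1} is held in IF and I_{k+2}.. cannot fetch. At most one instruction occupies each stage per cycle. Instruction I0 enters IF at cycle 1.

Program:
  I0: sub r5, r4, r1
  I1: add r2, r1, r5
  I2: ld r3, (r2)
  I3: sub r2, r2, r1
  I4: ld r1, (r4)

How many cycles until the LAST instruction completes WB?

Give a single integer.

Answer: 13

Derivation:
I0 sub r5 <- r4,r1: IF@1 ID@2 stall=0 (-) EX@3 MEM@4 WB@5
I1 add r2 <- r1,r5: IF@2 ID@3 stall=2 (RAW on I0.r5 (WB@5)) EX@6 MEM@7 WB@8
I2 ld r3 <- r2: IF@3 ID@6 stall=2 (RAW on I1.r2 (WB@8)) EX@9 MEM@10 WB@11
I3 sub r2 <- r2,r1: IF@6 ID@9 stall=0 (-) EX@10 MEM@11 WB@12
I4 ld r1 <- r4: IF@9 ID@10 stall=0 (-) EX@11 MEM@12 WB@13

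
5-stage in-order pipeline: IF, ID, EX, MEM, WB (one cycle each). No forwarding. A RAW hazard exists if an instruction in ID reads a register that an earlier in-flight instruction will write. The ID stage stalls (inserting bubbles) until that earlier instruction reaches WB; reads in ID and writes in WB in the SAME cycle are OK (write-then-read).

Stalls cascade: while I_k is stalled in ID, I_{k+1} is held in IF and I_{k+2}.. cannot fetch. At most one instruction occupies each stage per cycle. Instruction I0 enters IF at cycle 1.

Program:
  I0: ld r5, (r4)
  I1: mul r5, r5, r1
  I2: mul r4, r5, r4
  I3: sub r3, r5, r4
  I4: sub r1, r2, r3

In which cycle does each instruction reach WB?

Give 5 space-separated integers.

I0 ld r5 <- r4: IF@1 ID@2 stall=0 (-) EX@3 MEM@4 WB@5
I1 mul r5 <- r5,r1: IF@2 ID@3 stall=2 (RAW on I0.r5 (WB@5)) EX@6 MEM@7 WB@8
I2 mul r4 <- r5,r4: IF@3 ID@6 stall=2 (RAW on I1.r5 (WB@8)) EX@9 MEM@10 WB@11
I3 sub r3 <- r5,r4: IF@6 ID@9 stall=2 (RAW on I2.r4 (WB@11)) EX@12 MEM@13 WB@14
I4 sub r1 <- r2,r3: IF@9 ID@12 stall=2 (RAW on I3.r3 (WB@14)) EX@15 MEM@16 WB@17

Answer: 5 8 11 14 17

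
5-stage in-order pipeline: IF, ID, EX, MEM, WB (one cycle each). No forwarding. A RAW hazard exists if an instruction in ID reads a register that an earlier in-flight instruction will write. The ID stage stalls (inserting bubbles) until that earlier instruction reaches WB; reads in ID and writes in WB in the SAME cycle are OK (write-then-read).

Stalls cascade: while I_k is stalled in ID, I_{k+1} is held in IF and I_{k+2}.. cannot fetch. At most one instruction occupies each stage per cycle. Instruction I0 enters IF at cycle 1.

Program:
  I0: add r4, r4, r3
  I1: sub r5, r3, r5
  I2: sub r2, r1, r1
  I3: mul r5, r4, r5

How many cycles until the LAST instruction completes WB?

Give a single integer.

Answer: 9

Derivation:
I0 add r4 <- r4,r3: IF@1 ID@2 stall=0 (-) EX@3 MEM@4 WB@5
I1 sub r5 <- r3,r5: IF@2 ID@3 stall=0 (-) EX@4 MEM@5 WB@6
I2 sub r2 <- r1,r1: IF@3 ID@4 stall=0 (-) EX@5 MEM@6 WB@7
I3 mul r5 <- r4,r5: IF@4 ID@5 stall=1 (RAW on I1.r5 (WB@6)) EX@7 MEM@8 WB@9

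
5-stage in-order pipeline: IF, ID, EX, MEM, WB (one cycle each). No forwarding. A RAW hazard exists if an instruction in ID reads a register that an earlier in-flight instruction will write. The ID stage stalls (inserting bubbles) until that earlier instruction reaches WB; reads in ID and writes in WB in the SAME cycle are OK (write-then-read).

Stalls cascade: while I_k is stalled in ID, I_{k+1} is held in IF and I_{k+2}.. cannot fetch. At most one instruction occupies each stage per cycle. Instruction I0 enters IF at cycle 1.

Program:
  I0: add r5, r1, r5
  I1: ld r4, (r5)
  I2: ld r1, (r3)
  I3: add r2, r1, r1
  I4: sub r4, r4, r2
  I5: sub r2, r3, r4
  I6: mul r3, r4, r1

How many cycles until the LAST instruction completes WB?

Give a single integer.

I0 add r5 <- r1,r5: IF@1 ID@2 stall=0 (-) EX@3 MEM@4 WB@5
I1 ld r4 <- r5: IF@2 ID@3 stall=2 (RAW on I0.r5 (WB@5)) EX@6 MEM@7 WB@8
I2 ld r1 <- r3: IF@3 ID@6 stall=0 (-) EX@7 MEM@8 WB@9
I3 add r2 <- r1,r1: IF@6 ID@7 stall=2 (RAW on I2.r1 (WB@9)) EX@10 MEM@11 WB@12
I4 sub r4 <- r4,r2: IF@7 ID@10 stall=2 (RAW on I3.r2 (WB@12)) EX@13 MEM@14 WB@15
I5 sub r2 <- r3,r4: IF@10 ID@13 stall=2 (RAW on I4.r4 (WB@15)) EX@16 MEM@17 WB@18
I6 mul r3 <- r4,r1: IF@13 ID@16 stall=0 (-) EX@17 MEM@18 WB@19

Answer: 19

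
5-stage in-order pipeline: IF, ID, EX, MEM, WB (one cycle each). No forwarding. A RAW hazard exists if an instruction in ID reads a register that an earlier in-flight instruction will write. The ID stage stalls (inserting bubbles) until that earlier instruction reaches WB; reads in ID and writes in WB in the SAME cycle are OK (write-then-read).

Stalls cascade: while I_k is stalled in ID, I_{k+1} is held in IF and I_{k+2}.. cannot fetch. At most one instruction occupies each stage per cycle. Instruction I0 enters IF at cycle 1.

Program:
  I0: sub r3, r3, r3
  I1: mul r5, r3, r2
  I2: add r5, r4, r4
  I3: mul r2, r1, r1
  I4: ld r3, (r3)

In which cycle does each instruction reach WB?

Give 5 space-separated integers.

Answer: 5 8 9 10 11

Derivation:
I0 sub r3 <- r3,r3: IF@1 ID@2 stall=0 (-) EX@3 MEM@4 WB@5
I1 mul r5 <- r3,r2: IF@2 ID@3 stall=2 (RAW on I0.r3 (WB@5)) EX@6 MEM@7 WB@8
I2 add r5 <- r4,r4: IF@3 ID@6 stall=0 (-) EX@7 MEM@8 WB@9
I3 mul r2 <- r1,r1: IF@6 ID@7 stall=0 (-) EX@8 MEM@9 WB@10
I4 ld r3 <- r3: IF@7 ID@8 stall=0 (-) EX@9 MEM@10 WB@11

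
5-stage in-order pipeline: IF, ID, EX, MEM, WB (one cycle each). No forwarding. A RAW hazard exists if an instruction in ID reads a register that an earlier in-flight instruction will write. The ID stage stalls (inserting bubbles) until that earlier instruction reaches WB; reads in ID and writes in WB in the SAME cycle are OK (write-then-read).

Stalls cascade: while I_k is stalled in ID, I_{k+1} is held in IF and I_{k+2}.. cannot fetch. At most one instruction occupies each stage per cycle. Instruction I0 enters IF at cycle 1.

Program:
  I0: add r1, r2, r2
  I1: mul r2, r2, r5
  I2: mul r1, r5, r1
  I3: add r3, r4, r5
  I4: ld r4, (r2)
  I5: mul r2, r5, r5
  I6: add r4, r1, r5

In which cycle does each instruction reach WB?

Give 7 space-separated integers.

I0 add r1 <- r2,r2: IF@1 ID@2 stall=0 (-) EX@3 MEM@4 WB@5
I1 mul r2 <- r2,r5: IF@2 ID@3 stall=0 (-) EX@4 MEM@5 WB@6
I2 mul r1 <- r5,r1: IF@3 ID@4 stall=1 (RAW on I0.r1 (WB@5)) EX@6 MEM@7 WB@8
I3 add r3 <- r4,r5: IF@4 ID@6 stall=0 (-) EX@7 MEM@8 WB@9
I4 ld r4 <- r2: IF@6 ID@7 stall=0 (-) EX@8 MEM@9 WB@10
I5 mul r2 <- r5,r5: IF@7 ID@8 stall=0 (-) EX@9 MEM@10 WB@11
I6 add r4 <- r1,r5: IF@8 ID@9 stall=0 (-) EX@10 MEM@11 WB@12

Answer: 5 6 8 9 10 11 12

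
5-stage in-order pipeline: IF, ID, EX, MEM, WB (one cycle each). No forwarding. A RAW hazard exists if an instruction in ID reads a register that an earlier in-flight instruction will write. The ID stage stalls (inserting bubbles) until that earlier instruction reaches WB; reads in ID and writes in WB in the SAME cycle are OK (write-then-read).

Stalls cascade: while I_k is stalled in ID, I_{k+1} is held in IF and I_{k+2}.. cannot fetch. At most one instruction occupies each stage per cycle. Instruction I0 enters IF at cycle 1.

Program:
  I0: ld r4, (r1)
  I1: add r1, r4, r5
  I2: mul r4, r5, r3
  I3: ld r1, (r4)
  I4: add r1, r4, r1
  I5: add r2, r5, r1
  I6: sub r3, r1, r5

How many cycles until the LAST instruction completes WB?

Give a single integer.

I0 ld r4 <- r1: IF@1 ID@2 stall=0 (-) EX@3 MEM@4 WB@5
I1 add r1 <- r4,r5: IF@2 ID@3 stall=2 (RAW on I0.r4 (WB@5)) EX@6 MEM@7 WB@8
I2 mul r4 <- r5,r3: IF@3 ID@6 stall=0 (-) EX@7 MEM@8 WB@9
I3 ld r1 <- r4: IF@6 ID@7 stall=2 (RAW on I2.r4 (WB@9)) EX@10 MEM@11 WB@12
I4 add r1 <- r4,r1: IF@7 ID@10 stall=2 (RAW on I3.r1 (WB@12)) EX@13 MEM@14 WB@15
I5 add r2 <- r5,r1: IF@10 ID@13 stall=2 (RAW on I4.r1 (WB@15)) EX@16 MEM@17 WB@18
I6 sub r3 <- r1,r5: IF@13 ID@16 stall=0 (-) EX@17 MEM@18 WB@19

Answer: 19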